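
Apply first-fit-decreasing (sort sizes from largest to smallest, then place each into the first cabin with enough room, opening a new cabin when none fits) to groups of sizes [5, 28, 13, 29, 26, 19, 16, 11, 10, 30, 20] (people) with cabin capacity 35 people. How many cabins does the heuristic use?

7

Sorted descending: 30, 29, 28, 26, 20, 19, 16, 13, 11, 10, 5.
  30 → cabin 1 (new)  [load 30/35]
  29 → cabin 2 (new)  [load 29/35]
  28 → cabin 3 (new)  [load 28/35]
  26 → cabin 4 (new)  [load 26/35]
  20 → cabin 5 (new)  [load 20/35]
  19 → cabin 6 (new)  [load 19/35]
  16 → cabin 6  [load 35/35]
  13 → cabin 5  [load 33/35]
  11 → cabin 7 (new)  [load 11/35]
  10 → cabin 7  [load 21/35]
  5 → cabin 1  [load 35/35]
7 cabins opened.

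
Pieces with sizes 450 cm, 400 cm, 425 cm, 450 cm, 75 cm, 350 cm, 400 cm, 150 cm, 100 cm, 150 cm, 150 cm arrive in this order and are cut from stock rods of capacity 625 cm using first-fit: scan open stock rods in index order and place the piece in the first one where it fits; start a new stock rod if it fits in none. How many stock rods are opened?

  450 → stock rod 1 (new)  [load 450/625]
  400 → stock rod 2 (new)  [load 400/625]
  425 → stock rod 3 (new)  [load 425/625]
  450 → stock rod 4 (new)  [load 450/625]
  75 → stock rod 1  [load 525/625]
  350 → stock rod 5 (new)  [load 350/625]
  400 → stock rod 6 (new)  [load 400/625]
  150 → stock rod 2  [load 550/625]
  100 → stock rod 1  [load 625/625]
  150 → stock rod 3  [load 575/625]
  150 → stock rod 4  [load 600/625]
6 stock rods opened.

6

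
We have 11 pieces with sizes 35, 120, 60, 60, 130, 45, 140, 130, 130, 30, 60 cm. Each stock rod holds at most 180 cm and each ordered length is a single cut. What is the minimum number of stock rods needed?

Total = 140 + 130 + 130 + 130 + 120 + 60 + 60 + 60 + 45 + 35 + 30 = 940 cm.
Lower bound: ⌈940/180⌉ = 6 stock rods.
A packing using 6 stock rods:
  stock rod 1: 140 + 35 = 175
  stock rod 2: 130 + 45 = 175
  stock rod 3: 130 + 30 = 160
  stock rod 4: 130 = 130
  stock rod 5: 120 + 60 = 180
  stock rod 6: 60 + 60 = 120
This matches the lower bound, so 6 is optimal.

6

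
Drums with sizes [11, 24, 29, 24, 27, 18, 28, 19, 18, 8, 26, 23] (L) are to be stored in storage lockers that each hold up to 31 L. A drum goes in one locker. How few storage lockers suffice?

10

Total = 29 + 28 + 27 + 26 + 24 + 24 + 23 + 19 + 18 + 18 + 11 + 8 = 255 L.
Lower bound: ⌈255/31⌉ = 9 storage lockers.
Also, 10 drums each exceed 31/2 L, and no two of those can share a locker, so at least 10 storage lockers are needed.
A packing using 10 storage lockers:
  locker 1: 29 = 29
  locker 2: 28 = 28
  locker 3: 27 = 27
  locker 4: 26 = 26
  locker 5: 24 = 24
  locker 6: 24 = 24
  locker 7: 23 + 8 = 31
  locker 8: 19 + 11 = 30
  locker 9: 18 = 18
  locker 10: 18 = 18
This matches the lower bound, so 10 is optimal.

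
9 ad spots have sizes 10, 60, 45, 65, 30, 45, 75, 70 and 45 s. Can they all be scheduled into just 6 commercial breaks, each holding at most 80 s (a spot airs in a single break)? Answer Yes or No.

Total = 445 s; ⌈445/80⌉ = 6.
7 ad spots each exceed half the capacity and cannot share a break, forcing at least 7 commercial breaks.
At least 7 commercial breaks are required, but only 6 are allowed.

No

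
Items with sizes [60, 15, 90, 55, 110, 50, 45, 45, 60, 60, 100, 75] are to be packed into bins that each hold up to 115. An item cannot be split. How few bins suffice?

8

Total = 110 + 100 + 90 + 75 + 60 + 60 + 60 + 55 + 50 + 45 + 45 + 15 = 765.
Lower bound: ⌈765/115⌉ = 7 bins.
A packing using 8 bins:
  bin 1: 110 = 110
  bin 2: 100 + 15 = 115
  bin 3: 90 = 90
  bin 4: 75 = 75
  bin 5: 60 + 55 = 115
  bin 6: 60 + 50 = 110
  bin 7: 60 + 45 = 105
  bin 8: 45 = 45
No arrangement into 7 bins stays within capacity, so 8 is optimal.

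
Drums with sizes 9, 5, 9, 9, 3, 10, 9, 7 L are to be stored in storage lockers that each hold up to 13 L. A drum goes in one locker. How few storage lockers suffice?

6

Total = 10 + 9 + 9 + 9 + 9 + 7 + 5 + 3 = 61 L.
Lower bound: ⌈61/13⌉ = 5 storage lockers.
Also, 6 drums each exceed 13/2 L, and no two of those can share a locker, so at least 6 storage lockers are needed.
A packing using 6 storage lockers:
  locker 1: 10 + 3 = 13
  locker 2: 9 = 9
  locker 3: 9 = 9
  locker 4: 9 = 9
  locker 5: 9 = 9
  locker 6: 7 + 5 = 12
This matches the lower bound, so 6 is optimal.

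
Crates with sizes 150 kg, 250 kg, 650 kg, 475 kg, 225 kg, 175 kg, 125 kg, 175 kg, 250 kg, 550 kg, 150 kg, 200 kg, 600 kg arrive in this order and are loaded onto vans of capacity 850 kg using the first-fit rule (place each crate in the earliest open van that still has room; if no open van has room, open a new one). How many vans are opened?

5

  150 → van 1 (new)  [load 150/850]
  250 → van 1  [load 400/850]
  650 → van 2 (new)  [load 650/850]
  475 → van 3 (new)  [load 475/850]
  225 → van 1  [load 625/850]
  175 → van 1  [load 800/850]
  125 → van 2  [load 775/850]
  175 → van 3  [load 650/850]
  250 → van 4 (new)  [load 250/850]
  550 → van 4  [load 800/850]
  150 → van 3  [load 800/850]
  200 → van 5 (new)  [load 200/850]
  600 → van 5  [load 800/850]
5 vans opened.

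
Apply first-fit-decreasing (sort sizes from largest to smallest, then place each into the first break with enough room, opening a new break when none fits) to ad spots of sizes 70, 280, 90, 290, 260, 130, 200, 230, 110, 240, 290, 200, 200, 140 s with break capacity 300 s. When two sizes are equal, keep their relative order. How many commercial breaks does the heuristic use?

Sorted descending: 290, 290, 280, 260, 240, 230, 200, 200, 200, 140, 130, 110, 90, 70.
  290 → break 1 (new)  [load 290/300]
  290 → break 2 (new)  [load 290/300]
  280 → break 3 (new)  [load 280/300]
  260 → break 4 (new)  [load 260/300]
  240 → break 5 (new)  [load 240/300]
  230 → break 6 (new)  [load 230/300]
  200 → break 7 (new)  [load 200/300]
  200 → break 8 (new)  [load 200/300]
  200 → break 9 (new)  [load 200/300]
  140 → break 10 (new)  [load 140/300]
  130 → break 10  [load 270/300]
  110 → break 11 (new)  [load 110/300]
  90 → break 7  [load 290/300]
  70 → break 6  [load 300/300]
11 commercial breaks opened.

11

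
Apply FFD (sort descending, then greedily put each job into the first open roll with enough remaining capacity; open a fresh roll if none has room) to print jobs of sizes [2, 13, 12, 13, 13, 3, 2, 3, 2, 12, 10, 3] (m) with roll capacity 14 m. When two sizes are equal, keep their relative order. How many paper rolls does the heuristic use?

Sorted descending: 13, 13, 13, 12, 12, 10, 3, 3, 3, 2, 2, 2.
  13 → roll 1 (new)  [load 13/14]
  13 → roll 2 (new)  [load 13/14]
  13 → roll 3 (new)  [load 13/14]
  12 → roll 4 (new)  [load 12/14]
  12 → roll 5 (new)  [load 12/14]
  10 → roll 6 (new)  [load 10/14]
  3 → roll 6  [load 13/14]
  3 → roll 7 (new)  [load 3/14]
  3 → roll 7  [load 6/14]
  2 → roll 4  [load 14/14]
  2 → roll 5  [load 14/14]
  2 → roll 7  [load 8/14]
7 paper rolls opened.

7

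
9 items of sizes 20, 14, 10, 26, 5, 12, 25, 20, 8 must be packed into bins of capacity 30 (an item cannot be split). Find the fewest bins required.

Total = 26 + 25 + 20 + 20 + 14 + 12 + 10 + 8 + 5 = 140.
Lower bound: ⌈140/30⌉ = 5 bins.
A packing using 5 bins:
  bin 1: 26 = 26
  bin 2: 25 + 5 = 30
  bin 3: 20 + 10 = 30
  bin 4: 20 + 8 = 28
  bin 5: 14 + 12 = 26
This matches the lower bound, so 5 is optimal.

5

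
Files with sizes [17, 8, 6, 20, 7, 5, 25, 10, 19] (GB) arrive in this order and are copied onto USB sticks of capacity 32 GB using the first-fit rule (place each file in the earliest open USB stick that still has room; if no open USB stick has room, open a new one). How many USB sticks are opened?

  17 → USB stick 1 (new)  [load 17/32]
  8 → USB stick 1  [load 25/32]
  6 → USB stick 1  [load 31/32]
  20 → USB stick 2 (new)  [load 20/32]
  7 → USB stick 2  [load 27/32]
  5 → USB stick 2  [load 32/32]
  25 → USB stick 3 (new)  [load 25/32]
  10 → USB stick 4 (new)  [load 10/32]
  19 → USB stick 4  [load 29/32]
4 USB sticks opened.

4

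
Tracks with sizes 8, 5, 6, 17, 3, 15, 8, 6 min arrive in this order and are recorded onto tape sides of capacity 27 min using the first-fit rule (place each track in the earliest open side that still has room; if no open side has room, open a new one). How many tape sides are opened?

3

  8 → side 1 (new)  [load 8/27]
  5 → side 1  [load 13/27]
  6 → side 1  [load 19/27]
  17 → side 2 (new)  [load 17/27]
  3 → side 1  [load 22/27]
  15 → side 3 (new)  [load 15/27]
  8 → side 2  [load 25/27]
  6 → side 3  [load 21/27]
3 tape sides opened.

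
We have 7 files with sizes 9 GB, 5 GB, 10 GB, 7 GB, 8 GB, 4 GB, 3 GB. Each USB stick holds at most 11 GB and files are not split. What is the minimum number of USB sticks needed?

5

Total = 10 + 9 + 8 + 7 + 5 + 4 + 3 = 46 GB.
Lower bound: ⌈46/11⌉ = 5 USB sticks.
A packing using 5 USB sticks:
  USB stick 1: 10 = 10
  USB stick 2: 9 = 9
  USB stick 3: 8 + 3 = 11
  USB stick 4: 7 + 4 = 11
  USB stick 5: 5 = 5
This matches the lower bound, so 5 is optimal.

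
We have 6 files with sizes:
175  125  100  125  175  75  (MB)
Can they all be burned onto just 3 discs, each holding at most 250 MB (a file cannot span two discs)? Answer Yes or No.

No

Total = 775 MB; ⌈775/250⌉ = 4.
At least 4 discs are required, but only 3 are allowed.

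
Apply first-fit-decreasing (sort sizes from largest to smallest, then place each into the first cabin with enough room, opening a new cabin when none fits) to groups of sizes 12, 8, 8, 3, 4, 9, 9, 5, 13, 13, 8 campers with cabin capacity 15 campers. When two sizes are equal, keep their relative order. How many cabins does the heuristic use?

8

Sorted descending: 13, 13, 12, 9, 9, 8, 8, 8, 5, 4, 3.
  13 → cabin 1 (new)  [load 13/15]
  13 → cabin 2 (new)  [load 13/15]
  12 → cabin 3 (new)  [load 12/15]
  9 → cabin 4 (new)  [load 9/15]
  9 → cabin 5 (new)  [load 9/15]
  8 → cabin 6 (new)  [load 8/15]
  8 → cabin 7 (new)  [load 8/15]
  8 → cabin 8 (new)  [load 8/15]
  5 → cabin 4  [load 14/15]
  4 → cabin 5  [load 13/15]
  3 → cabin 3  [load 15/15]
8 cabins opened.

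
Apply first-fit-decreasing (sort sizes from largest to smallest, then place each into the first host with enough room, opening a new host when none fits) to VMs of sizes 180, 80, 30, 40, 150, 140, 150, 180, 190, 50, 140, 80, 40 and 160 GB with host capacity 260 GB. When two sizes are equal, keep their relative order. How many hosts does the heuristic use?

8

Sorted descending: 190, 180, 180, 160, 150, 150, 140, 140, 80, 80, 50, 40, 40, 30.
  190 → host 1 (new)  [load 190/260]
  180 → host 2 (new)  [load 180/260]
  180 → host 3 (new)  [load 180/260]
  160 → host 4 (new)  [load 160/260]
  150 → host 5 (new)  [load 150/260]
  150 → host 6 (new)  [load 150/260]
  140 → host 7 (new)  [load 140/260]
  140 → host 8 (new)  [load 140/260]
  80 → host 2  [load 260/260]
  80 → host 3  [load 260/260]
  50 → host 1  [load 240/260]
  40 → host 4  [load 200/260]
  40 → host 4  [load 240/260]
  30 → host 5  [load 180/260]
8 hosts opened.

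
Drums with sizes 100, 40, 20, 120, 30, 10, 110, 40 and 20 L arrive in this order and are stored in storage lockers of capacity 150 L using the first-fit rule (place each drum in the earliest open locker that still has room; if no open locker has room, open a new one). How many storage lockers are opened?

4

  100 → locker 1 (new)  [load 100/150]
  40 → locker 1  [load 140/150]
  20 → locker 2 (new)  [load 20/150]
  120 → locker 2  [load 140/150]
  30 → locker 3 (new)  [load 30/150]
  10 → locker 1  [load 150/150]
  110 → locker 3  [load 140/150]
  40 → locker 4 (new)  [load 40/150]
  20 → locker 4  [load 60/150]
4 storage lockers opened.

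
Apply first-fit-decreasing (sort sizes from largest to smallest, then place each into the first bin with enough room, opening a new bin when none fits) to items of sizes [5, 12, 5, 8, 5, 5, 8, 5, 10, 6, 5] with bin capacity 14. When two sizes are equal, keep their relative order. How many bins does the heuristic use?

Sorted descending: 12, 10, 8, 8, 6, 5, 5, 5, 5, 5, 5.
  12 → bin 1 (new)  [load 12/14]
  10 → bin 2 (new)  [load 10/14]
  8 → bin 3 (new)  [load 8/14]
  8 → bin 4 (new)  [load 8/14]
  6 → bin 3  [load 14/14]
  5 → bin 4  [load 13/14]
  5 → bin 5 (new)  [load 5/14]
  5 → bin 5  [load 10/14]
  5 → bin 6 (new)  [load 5/14]
  5 → bin 6  [load 10/14]
  5 → bin 7 (new)  [load 5/14]
7 bins opened.

7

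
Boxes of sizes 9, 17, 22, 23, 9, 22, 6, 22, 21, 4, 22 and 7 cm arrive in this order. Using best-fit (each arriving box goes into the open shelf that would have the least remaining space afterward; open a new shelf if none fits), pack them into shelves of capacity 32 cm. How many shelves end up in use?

  9 → shelf 1 (new)  [load 9/32]
  17 → shelf 1  [load 26/32]
  22 → shelf 2 (new)  [load 22/32]
  23 → shelf 3 (new)  [load 23/32]
  9 → shelf 3  [load 32/32]
  22 → shelf 4 (new)  [load 22/32]
  6 → shelf 1  [load 32/32]
  22 → shelf 5 (new)  [load 22/32]
  21 → shelf 6 (new)  [load 21/32]
  4 → shelf 2  [load 26/32]
  22 → shelf 7 (new)  [load 22/32]
  7 → shelf 4  [load 29/32]
7 shelves opened.

7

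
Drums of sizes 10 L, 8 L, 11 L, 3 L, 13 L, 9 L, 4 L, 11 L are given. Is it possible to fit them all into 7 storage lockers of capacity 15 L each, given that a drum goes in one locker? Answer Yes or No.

Yes

A valid assignment using 6 storage lockers:
  locker 1: 13 = 13
  locker 2: 11 + 4 = 15
  locker 3: 11 + 3 = 14
  locker 4: 10 = 10
  locker 5: 9 = 9
  locker 6: 8 = 8
That uses only 6 ≤ 7, so 7 storage lockers are enough.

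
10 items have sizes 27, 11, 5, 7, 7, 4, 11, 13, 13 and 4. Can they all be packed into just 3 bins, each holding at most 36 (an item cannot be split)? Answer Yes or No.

A valid assignment using 3 bins:
  bin 1: 27 + 7 = 34
  bin 2: 13 + 13 + 7 = 33
  bin 3: 11 + 11 + 5 + 4 + 4 = 35
Every load is within 36, so 3 bins suffice.

Yes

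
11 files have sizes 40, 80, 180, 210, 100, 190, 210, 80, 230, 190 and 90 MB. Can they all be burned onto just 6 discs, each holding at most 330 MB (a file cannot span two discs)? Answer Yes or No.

Yes

A valid assignment using 6 discs:
  disc 1: 230 + 100 = 330
  disc 2: 210 + 90 = 300
  disc 3: 210 + 80 + 40 = 330
  disc 4: 190 + 80 = 270
  disc 5: 190 = 190
  disc 6: 180 = 180
Every load is within 330 MB, so 6 discs suffice.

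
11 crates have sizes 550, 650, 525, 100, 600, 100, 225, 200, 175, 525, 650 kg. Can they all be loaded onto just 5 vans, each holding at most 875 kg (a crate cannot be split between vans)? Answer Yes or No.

Total = 4300 kg; ⌈4300/875⌉ = 5.
6 crates each exceed half the capacity and cannot share a van, forcing at least 6 vans.
At least 6 vans are required, but only 5 are allowed.

No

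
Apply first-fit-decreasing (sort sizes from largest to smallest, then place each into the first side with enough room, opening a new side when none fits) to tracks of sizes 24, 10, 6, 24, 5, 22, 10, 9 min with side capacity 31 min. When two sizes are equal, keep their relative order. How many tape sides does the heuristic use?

4

Sorted descending: 24, 24, 22, 10, 10, 9, 6, 5.
  24 → side 1 (new)  [load 24/31]
  24 → side 2 (new)  [load 24/31]
  22 → side 3 (new)  [load 22/31]
  10 → side 4 (new)  [load 10/31]
  10 → side 4  [load 20/31]
  9 → side 3  [load 31/31]
  6 → side 1  [load 30/31]
  5 → side 2  [load 29/31]
4 tape sides opened.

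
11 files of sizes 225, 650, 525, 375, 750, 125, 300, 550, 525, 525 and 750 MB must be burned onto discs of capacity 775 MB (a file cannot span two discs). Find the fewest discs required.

8

Total = 750 + 750 + 650 + 550 + 525 + 525 + 525 + 375 + 300 + 225 + 125 = 5300 MB.
Lower bound: ⌈5300/775⌉ = 7 discs.
A packing using 8 discs:
  disc 1: 750 = 750
  disc 2: 750 = 750
  disc 3: 650 + 125 = 775
  disc 4: 550 + 225 = 775
  disc 5: 525 = 525
  disc 6: 525 = 525
  disc 7: 525 = 525
  disc 8: 375 + 300 = 675
No arrangement into 7 discs stays within capacity, so 8 is optimal.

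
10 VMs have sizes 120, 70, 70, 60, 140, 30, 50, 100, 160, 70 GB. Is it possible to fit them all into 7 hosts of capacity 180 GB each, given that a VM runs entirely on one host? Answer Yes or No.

A valid assignment using 6 hosts:
  host 1: 160 = 160
  host 2: 140 + 30 = 170
  host 3: 120 + 60 = 180
  host 4: 100 + 70 = 170
  host 5: 70 + 70 = 140
  host 6: 50 = 50
That uses only 6 ≤ 7, so 7 hosts are enough.

Yes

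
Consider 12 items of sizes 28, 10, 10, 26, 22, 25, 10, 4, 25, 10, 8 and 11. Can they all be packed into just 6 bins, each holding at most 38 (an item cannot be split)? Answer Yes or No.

A valid assignment using 6 bins:
  bin 1: 28 + 10 = 38
  bin 2: 26 + 11 = 37
  bin 3: 25 + 10 = 35
  bin 4: 25 + 10 = 35
  bin 5: 22 + 10 + 4 = 36
  bin 6: 8 = 8
Every load is within 38, so 6 bins suffice.

Yes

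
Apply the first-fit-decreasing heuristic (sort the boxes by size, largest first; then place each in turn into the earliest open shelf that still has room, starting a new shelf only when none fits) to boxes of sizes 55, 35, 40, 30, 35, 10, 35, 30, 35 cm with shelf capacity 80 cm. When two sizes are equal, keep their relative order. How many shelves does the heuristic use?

Sorted descending: 55, 40, 35, 35, 35, 35, 30, 30, 10.
  55 → shelf 1 (new)  [load 55/80]
  40 → shelf 2 (new)  [load 40/80]
  35 → shelf 2  [load 75/80]
  35 → shelf 3 (new)  [load 35/80]
  35 → shelf 3  [load 70/80]
  35 → shelf 4 (new)  [load 35/80]
  30 → shelf 4  [load 65/80]
  30 → shelf 5 (new)  [load 30/80]
  10 → shelf 1  [load 65/80]
5 shelves opened.

5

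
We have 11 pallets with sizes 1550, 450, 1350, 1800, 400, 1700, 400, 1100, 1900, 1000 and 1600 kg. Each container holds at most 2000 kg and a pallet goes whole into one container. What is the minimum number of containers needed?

Total = 1900 + 1800 + 1700 + 1600 + 1550 + 1350 + 1100 + 1000 + 450 + 400 + 400 = 13250 kg.
Lower bound: ⌈13250/2000⌉ = 7 containers.
A packing using 8 containers:
  container 1: 1900 = 1900
  container 2: 1800 = 1800
  container 3: 1700 = 1700
  container 4: 1600 + 400 = 2000
  container 5: 1550 + 450 = 2000
  container 6: 1350 + 400 = 1750
  container 7: 1100 = 1100
  container 8: 1000 = 1000
No arrangement into 7 containers stays within capacity, so 8 is optimal.

8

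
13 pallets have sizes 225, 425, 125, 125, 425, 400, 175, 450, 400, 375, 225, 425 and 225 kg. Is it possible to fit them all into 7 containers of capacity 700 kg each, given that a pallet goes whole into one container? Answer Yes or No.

Yes

A valid assignment using 7 containers:
  container 1: 450 + 225 = 675
  container 2: 425 + 225 = 650
  container 3: 425 + 225 = 650
  container 4: 425 + 175 = 600
  container 5: 400 + 125 + 125 = 650
  container 6: 400 = 400
  container 7: 375 = 375
Every load is within 700 kg, so 7 containers suffice.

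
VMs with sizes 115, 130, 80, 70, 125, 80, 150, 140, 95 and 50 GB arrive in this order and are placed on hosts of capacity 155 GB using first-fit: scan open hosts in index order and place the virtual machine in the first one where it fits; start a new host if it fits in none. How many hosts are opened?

  115 → host 1 (new)  [load 115/155]
  130 → host 2 (new)  [load 130/155]
  80 → host 3 (new)  [load 80/155]
  70 → host 3  [load 150/155]
  125 → host 4 (new)  [load 125/155]
  80 → host 5 (new)  [load 80/155]
  150 → host 6 (new)  [load 150/155]
  140 → host 7 (new)  [load 140/155]
  95 → host 8 (new)  [load 95/155]
  50 → host 5  [load 130/155]
8 hosts opened.

8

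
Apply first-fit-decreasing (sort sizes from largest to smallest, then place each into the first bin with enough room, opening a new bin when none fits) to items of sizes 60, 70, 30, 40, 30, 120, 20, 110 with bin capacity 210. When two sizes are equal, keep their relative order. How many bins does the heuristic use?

3

Sorted descending: 120, 110, 70, 60, 40, 30, 30, 20.
  120 → bin 1 (new)  [load 120/210]
  110 → bin 2 (new)  [load 110/210]
  70 → bin 1  [load 190/210]
  60 → bin 2  [load 170/210]
  40 → bin 2  [load 210/210]
  30 → bin 3 (new)  [load 30/210]
  30 → bin 3  [load 60/210]
  20 → bin 1  [load 210/210]
3 bins opened.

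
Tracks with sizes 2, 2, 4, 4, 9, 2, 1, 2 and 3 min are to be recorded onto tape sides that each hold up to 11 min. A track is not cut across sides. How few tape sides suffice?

3

Total = 9 + 4 + 4 + 3 + 2 + 2 + 2 + 2 + 1 = 29 min.
Lower bound: ⌈29/11⌉ = 3 tape sides.
A packing using 3 tape sides:
  side 1: 9 + 2 = 11
  side 2: 4 + 4 + 3 = 11
  side 3: 2 + 2 + 2 + 1 = 7
This matches the lower bound, so 3 is optimal.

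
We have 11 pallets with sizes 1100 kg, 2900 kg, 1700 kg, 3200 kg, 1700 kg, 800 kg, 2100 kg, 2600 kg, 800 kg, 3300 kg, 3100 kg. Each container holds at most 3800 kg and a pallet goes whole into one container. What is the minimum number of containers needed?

Total = 3300 + 3200 + 3100 + 2900 + 2600 + 2100 + 1700 + 1700 + 1100 + 800 + 800 = 23300 kg.
Lower bound: ⌈23300/3800⌉ = 7 containers.
A packing using 7 containers:
  container 1: 3300 = 3300
  container 2: 3200 = 3200
  container 3: 3100 = 3100
  container 4: 2900 + 800 = 3700
  container 5: 2600 + 1100 = 3700
  container 6: 2100 + 1700 = 3800
  container 7: 1700 + 800 = 2500
This matches the lower bound, so 7 is optimal.

7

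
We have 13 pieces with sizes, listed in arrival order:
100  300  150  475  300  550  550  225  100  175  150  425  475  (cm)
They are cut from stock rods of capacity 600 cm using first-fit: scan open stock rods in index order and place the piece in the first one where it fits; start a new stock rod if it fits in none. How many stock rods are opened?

  100 → stock rod 1 (new)  [load 100/600]
  300 → stock rod 1  [load 400/600]
  150 → stock rod 1  [load 550/600]
  475 → stock rod 2 (new)  [load 475/600]
  300 → stock rod 3 (new)  [load 300/600]
  550 → stock rod 4 (new)  [load 550/600]
  550 → stock rod 5 (new)  [load 550/600]
  225 → stock rod 3  [load 525/600]
  100 → stock rod 2  [load 575/600]
  175 → stock rod 6 (new)  [load 175/600]
  150 → stock rod 6  [load 325/600]
  425 → stock rod 7 (new)  [load 425/600]
  475 → stock rod 8 (new)  [load 475/600]
8 stock rods opened.

8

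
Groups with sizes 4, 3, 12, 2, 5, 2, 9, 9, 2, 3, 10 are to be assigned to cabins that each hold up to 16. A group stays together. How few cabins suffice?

4

Total = 12 + 10 + 9 + 9 + 5 + 4 + 3 + 3 + 2 + 2 + 2 = 61.
Lower bound: ⌈61/16⌉ = 4 cabins.
A packing using 4 cabins:
  cabin 1: 12 + 4 = 16
  cabin 2: 10 + 5 = 15
  cabin 3: 9 + 3 + 3 = 15
  cabin 4: 9 + 2 + 2 + 2 = 15
This matches the lower bound, so 4 is optimal.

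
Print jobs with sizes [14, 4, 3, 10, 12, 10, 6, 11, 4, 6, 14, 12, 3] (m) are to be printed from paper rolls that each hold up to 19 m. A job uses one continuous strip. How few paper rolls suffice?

Total = 14 + 14 + 12 + 12 + 11 + 10 + 10 + 6 + 6 + 4 + 4 + 3 + 3 = 109 m.
Lower bound: ⌈109/19⌉ = 6 paper rolls.
Also, 7 print jobs each exceed 19/2 m, and no two of those can share a roll, so at least 7 paper rolls are needed.
A packing using 7 paper rolls:
  roll 1: 14 + 4 = 18
  roll 2: 14 + 4 = 18
  roll 3: 12 + 6 = 18
  roll 4: 12 + 6 = 18
  roll 5: 11 + 3 + 3 = 17
  roll 6: 10 = 10
  roll 7: 10 = 10
This matches the lower bound, so 7 is optimal.

7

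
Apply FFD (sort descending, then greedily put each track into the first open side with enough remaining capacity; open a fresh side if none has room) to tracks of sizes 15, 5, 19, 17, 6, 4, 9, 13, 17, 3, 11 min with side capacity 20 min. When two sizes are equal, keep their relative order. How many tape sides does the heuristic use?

7

Sorted descending: 19, 17, 17, 15, 13, 11, 9, 6, 5, 4, 3.
  19 → side 1 (new)  [load 19/20]
  17 → side 2 (new)  [load 17/20]
  17 → side 3 (new)  [load 17/20]
  15 → side 4 (new)  [load 15/20]
  13 → side 5 (new)  [load 13/20]
  11 → side 6 (new)  [load 11/20]
  9 → side 6  [load 20/20]
  6 → side 5  [load 19/20]
  5 → side 4  [load 20/20]
  4 → side 7 (new)  [load 4/20]
  3 → side 2  [load 20/20]
7 tape sides opened.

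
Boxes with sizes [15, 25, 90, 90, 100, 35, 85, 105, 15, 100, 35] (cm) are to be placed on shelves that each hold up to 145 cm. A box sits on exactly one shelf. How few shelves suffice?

6

Total = 105 + 100 + 100 + 90 + 90 + 85 + 35 + 35 + 25 + 15 + 15 = 695 cm.
Lower bound: ⌈695/145⌉ = 5 shelves.
Also, 6 boxes each exceed 145/2 cm, and no two of those can share a shelf, so at least 6 shelves are needed.
A packing using 6 shelves:
  shelf 1: 105 + 35 = 140
  shelf 2: 100 + 35 = 135
  shelf 3: 100 + 25 + 15 = 140
  shelf 4: 90 + 15 = 105
  shelf 5: 90 = 90
  shelf 6: 85 = 85
This matches the lower bound, so 6 is optimal.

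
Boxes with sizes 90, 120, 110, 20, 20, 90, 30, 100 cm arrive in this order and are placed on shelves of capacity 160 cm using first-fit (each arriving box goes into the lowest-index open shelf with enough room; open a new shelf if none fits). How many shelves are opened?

  90 → shelf 1 (new)  [load 90/160]
  120 → shelf 2 (new)  [load 120/160]
  110 → shelf 3 (new)  [load 110/160]
  20 → shelf 1  [load 110/160]
  20 → shelf 1  [load 130/160]
  90 → shelf 4 (new)  [load 90/160]
  30 → shelf 1  [load 160/160]
  100 → shelf 5 (new)  [load 100/160]
5 shelves opened.

5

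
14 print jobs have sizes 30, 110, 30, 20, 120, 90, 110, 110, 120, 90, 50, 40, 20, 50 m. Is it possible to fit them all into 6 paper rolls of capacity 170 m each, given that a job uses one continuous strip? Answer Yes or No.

Total = 990 m; ⌈990/170⌉ = 6.
7 print jobs each exceed half the capacity and cannot share a roll, forcing at least 7 paper rolls.
At least 7 paper rolls are required, but only 6 are allowed.

No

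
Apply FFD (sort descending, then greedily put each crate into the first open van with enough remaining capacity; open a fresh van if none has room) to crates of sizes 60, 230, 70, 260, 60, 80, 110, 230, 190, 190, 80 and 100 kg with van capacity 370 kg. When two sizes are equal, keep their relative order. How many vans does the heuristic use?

Sorted descending: 260, 230, 230, 190, 190, 110, 100, 80, 80, 70, 60, 60.
  260 → van 1 (new)  [load 260/370]
  230 → van 2 (new)  [load 230/370]
  230 → van 3 (new)  [load 230/370]
  190 → van 4 (new)  [load 190/370]
  190 → van 5 (new)  [load 190/370]
  110 → van 1  [load 370/370]
  100 → van 2  [load 330/370]
  80 → van 3  [load 310/370]
  80 → van 4  [load 270/370]
  70 → van 4  [load 340/370]
  60 → van 3  [load 370/370]
  60 → van 5  [load 250/370]
5 vans opened.

5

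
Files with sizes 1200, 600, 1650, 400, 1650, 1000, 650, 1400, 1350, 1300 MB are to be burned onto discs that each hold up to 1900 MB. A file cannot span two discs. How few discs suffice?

7

Total = 1650 + 1650 + 1400 + 1350 + 1300 + 1200 + 1000 + 650 + 600 + 400 = 11200 MB.
Lower bound: ⌈11200/1900⌉ = 6 discs.
Also, 7 files each exceed 950 MB, and no two of those can share a disc, so at least 7 discs are needed.
A packing using 7 discs:
  disc 1: 1650 = 1650
  disc 2: 1650 = 1650
  disc 3: 1400 + 400 = 1800
  disc 4: 1350 = 1350
  disc 5: 1300 + 600 = 1900
  disc 6: 1200 + 650 = 1850
  disc 7: 1000 = 1000
This matches the lower bound, so 7 is optimal.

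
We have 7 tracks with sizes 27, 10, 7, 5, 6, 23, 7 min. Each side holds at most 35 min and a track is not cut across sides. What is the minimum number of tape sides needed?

Total = 27 + 23 + 10 + 7 + 7 + 6 + 5 = 85 min.
Lower bound: ⌈85/35⌉ = 3 tape sides.
A packing using 3 tape sides:
  side 1: 27 + 7 = 34
  side 2: 23 + 10 = 33
  side 3: 7 + 6 + 5 = 18
This matches the lower bound, so 3 is optimal.

3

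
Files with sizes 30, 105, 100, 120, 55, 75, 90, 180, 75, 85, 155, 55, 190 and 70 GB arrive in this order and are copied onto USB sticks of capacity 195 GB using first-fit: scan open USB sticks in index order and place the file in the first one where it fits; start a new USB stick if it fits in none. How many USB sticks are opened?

8

  30 → USB stick 1 (new)  [load 30/195]
  105 → USB stick 1  [load 135/195]
  100 → USB stick 2 (new)  [load 100/195]
  120 → USB stick 3 (new)  [load 120/195]
  55 → USB stick 1  [load 190/195]
  75 → USB stick 2  [load 175/195]
  90 → USB stick 4 (new)  [load 90/195]
  180 → USB stick 5 (new)  [load 180/195]
  75 → USB stick 3  [load 195/195]
  85 → USB stick 4  [load 175/195]
  155 → USB stick 6 (new)  [load 155/195]
  55 → USB stick 7 (new)  [load 55/195]
  190 → USB stick 8 (new)  [load 190/195]
  70 → USB stick 7  [load 125/195]
8 USB sticks opened.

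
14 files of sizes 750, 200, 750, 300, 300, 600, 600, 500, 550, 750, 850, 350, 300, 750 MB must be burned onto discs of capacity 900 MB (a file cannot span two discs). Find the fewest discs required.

Total = 850 + 750 + 750 + 750 + 750 + 600 + 600 + 550 + 500 + 350 + 300 + 300 + 300 + 200 = 7550 MB.
Lower bound: ⌈7550/900⌉ = 9 discs.
A packing using 10 discs:
  disc 1: 850 = 850
  disc 2: 750 = 750
  disc 3: 750 = 750
  disc 4: 750 = 750
  disc 5: 750 = 750
  disc 6: 600 + 300 = 900
  disc 7: 600 + 300 = 900
  disc 8: 550 + 350 = 900
  disc 9: 500 + 300 = 800
  disc 10: 200 = 200
No arrangement into 9 discs stays within capacity, so 10 is optimal.

10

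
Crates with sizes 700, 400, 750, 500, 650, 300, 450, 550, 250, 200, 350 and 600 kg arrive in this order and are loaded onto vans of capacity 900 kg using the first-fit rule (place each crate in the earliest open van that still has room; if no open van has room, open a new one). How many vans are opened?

  700 → van 1 (new)  [load 700/900]
  400 → van 2 (new)  [load 400/900]
  750 → van 3 (new)  [load 750/900]
  500 → van 2  [load 900/900]
  650 → van 4 (new)  [load 650/900]
  300 → van 5 (new)  [load 300/900]
  450 → van 5  [load 750/900]
  550 → van 6 (new)  [load 550/900]
  250 → van 4  [load 900/900]
  200 → van 1  [load 900/900]
  350 → van 6  [load 900/900]
  600 → van 7 (new)  [load 600/900]
7 vans opened.

7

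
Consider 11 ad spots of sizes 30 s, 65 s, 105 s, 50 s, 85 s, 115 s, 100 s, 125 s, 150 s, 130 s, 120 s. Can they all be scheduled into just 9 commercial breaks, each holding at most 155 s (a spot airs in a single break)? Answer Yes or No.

Yes

A valid assignment using 8 commercial breaks:
  break 1: 150 = 150
  break 2: 130 = 130
  break 3: 125 + 30 = 155
  break 4: 120 = 120
  break 5: 115 = 115
  break 6: 105 + 50 = 155
  break 7: 100 = 100
  break 8: 85 + 65 = 150
That uses only 8 ≤ 9, so 9 commercial breaks are enough.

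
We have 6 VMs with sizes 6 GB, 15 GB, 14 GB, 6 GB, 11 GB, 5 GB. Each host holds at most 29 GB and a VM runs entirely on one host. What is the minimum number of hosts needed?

Total = 15 + 14 + 11 + 6 + 6 + 5 = 57 GB.
Lower bound: ⌈57/29⌉ = 2 hosts.
A packing using 2 hosts:
  host 1: 15 + 14 = 29
  host 2: 11 + 6 + 6 + 5 = 28
This matches the lower bound, so 2 is optimal.

2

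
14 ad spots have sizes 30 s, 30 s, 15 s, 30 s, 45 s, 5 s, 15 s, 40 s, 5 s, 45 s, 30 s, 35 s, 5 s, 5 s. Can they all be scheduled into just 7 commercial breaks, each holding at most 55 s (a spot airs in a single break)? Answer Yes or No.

No

Total = 335 s; ⌈335/55⌉ = 7.
8 ad spots each exceed half the capacity and cannot share a break, forcing at least 8 commercial breaks.
At least 8 commercial breaks are required, but only 7 are allowed.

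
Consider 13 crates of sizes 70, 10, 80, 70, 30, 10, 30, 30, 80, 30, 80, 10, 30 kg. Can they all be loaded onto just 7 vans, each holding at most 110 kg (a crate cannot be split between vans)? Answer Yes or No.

A valid assignment using 6 vans:
  van 1: 80 + 30 = 110
  van 2: 80 + 30 = 110
  van 3: 80 + 30 = 110
  van 4: 70 + 30 + 10 = 110
  van 5: 70 + 30 + 10 = 110
  van 6: 10 = 10
That uses only 6 ≤ 7, so 7 vans are enough.

Yes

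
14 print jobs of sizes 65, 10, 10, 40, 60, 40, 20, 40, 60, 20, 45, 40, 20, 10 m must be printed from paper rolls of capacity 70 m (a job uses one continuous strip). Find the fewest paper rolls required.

Total = 65 + 60 + 60 + 45 + 40 + 40 + 40 + 40 + 20 + 20 + 20 + 10 + 10 + 10 = 480 m.
Lower bound: ⌈480/70⌉ = 7 paper rolls.
Also, 8 print jobs each exceed 35 m, and no two of those can share a roll, so at least 8 paper rolls are needed.
A packing using 8 paper rolls:
  roll 1: 65 = 65
  roll 2: 60 + 10 = 70
  roll 3: 60 + 10 = 70
  roll 4: 45 + 20 = 65
  roll 5: 40 + 20 + 10 = 70
  roll 6: 40 + 20 = 60
  roll 7: 40 = 40
  roll 8: 40 = 40
This matches the lower bound, so 8 is optimal.

8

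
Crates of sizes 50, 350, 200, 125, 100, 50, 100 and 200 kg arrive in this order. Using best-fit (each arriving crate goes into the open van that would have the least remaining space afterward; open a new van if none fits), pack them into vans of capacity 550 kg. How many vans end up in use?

3

  50 → van 1 (new)  [load 50/550]
  350 → van 1  [load 400/550]
  200 → van 2 (new)  [load 200/550]
  125 → van 1  [load 525/550]
  100 → van 2  [load 300/550]
  50 → van 2  [load 350/550]
  100 → van 2  [load 450/550]
  200 → van 3 (new)  [load 200/550]
3 vans opened.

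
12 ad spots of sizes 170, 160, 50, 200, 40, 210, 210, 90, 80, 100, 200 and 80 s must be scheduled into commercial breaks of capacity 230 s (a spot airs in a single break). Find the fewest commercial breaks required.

Total = 210 + 210 + 200 + 200 + 170 + 160 + 100 + 90 + 80 + 80 + 50 + 40 = 1590 s.
Lower bound: ⌈1590/230⌉ = 7 commercial breaks.
A packing using 8 commercial breaks:
  break 1: 210 = 210
  break 2: 210 = 210
  break 3: 200 = 200
  break 4: 200 = 200
  break 5: 170 + 50 = 220
  break 6: 160 + 40 = 200
  break 7: 100 + 90 = 190
  break 8: 80 + 80 = 160
No arrangement into 7 commercial breaks stays within capacity, so 8 is optimal.

8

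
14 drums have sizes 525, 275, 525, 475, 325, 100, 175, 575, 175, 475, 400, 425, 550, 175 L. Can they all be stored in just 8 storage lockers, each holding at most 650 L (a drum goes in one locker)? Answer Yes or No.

Total = 5175 L; ⌈5175/650⌉ = 8.
The bound of 8 does not rule out 8, but exhaustive search shows no assignment into 8 storage lockers of capacity 650 L exists — the minimum is 9.

No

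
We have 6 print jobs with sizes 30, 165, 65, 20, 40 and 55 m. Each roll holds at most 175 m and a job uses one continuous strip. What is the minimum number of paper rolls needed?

3

Total = 165 + 65 + 55 + 40 + 30 + 20 = 375 m.
Lower bound: ⌈375/175⌉ = 3 paper rolls.
A packing using 3 paper rolls:
  roll 1: 165 = 165
  roll 2: 65 + 55 + 40 = 160
  roll 3: 30 + 20 = 50
This matches the lower bound, so 3 is optimal.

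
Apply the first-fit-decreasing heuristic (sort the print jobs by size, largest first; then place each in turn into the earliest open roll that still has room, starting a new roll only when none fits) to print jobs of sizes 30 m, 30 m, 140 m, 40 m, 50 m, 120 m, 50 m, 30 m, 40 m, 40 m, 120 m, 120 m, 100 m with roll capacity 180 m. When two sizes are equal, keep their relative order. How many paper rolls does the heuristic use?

Sorted descending: 140, 120, 120, 120, 100, 50, 50, 40, 40, 40, 30, 30, 30.
  140 → roll 1 (new)  [load 140/180]
  120 → roll 2 (new)  [load 120/180]
  120 → roll 3 (new)  [load 120/180]
  120 → roll 4 (new)  [load 120/180]
  100 → roll 5 (new)  [load 100/180]
  50 → roll 2  [load 170/180]
  50 → roll 3  [load 170/180]
  40 → roll 1  [load 180/180]
  40 → roll 4  [load 160/180]
  40 → roll 5  [load 140/180]
  30 → roll 5  [load 170/180]
  30 → roll 6 (new)  [load 30/180]
  30 → roll 6  [load 60/180]
6 paper rolls opened.

6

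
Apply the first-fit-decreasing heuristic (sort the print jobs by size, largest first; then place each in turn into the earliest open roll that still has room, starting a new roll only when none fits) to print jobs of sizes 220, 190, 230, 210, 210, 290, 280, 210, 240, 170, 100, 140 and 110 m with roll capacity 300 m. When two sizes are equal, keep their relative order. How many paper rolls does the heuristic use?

11

Sorted descending: 290, 280, 240, 230, 220, 210, 210, 210, 190, 170, 140, 110, 100.
  290 → roll 1 (new)  [load 290/300]
  280 → roll 2 (new)  [load 280/300]
  240 → roll 3 (new)  [load 240/300]
  230 → roll 4 (new)  [load 230/300]
  220 → roll 5 (new)  [load 220/300]
  210 → roll 6 (new)  [load 210/300]
  210 → roll 7 (new)  [load 210/300]
  210 → roll 8 (new)  [load 210/300]
  190 → roll 9 (new)  [load 190/300]
  170 → roll 10 (new)  [load 170/300]
  140 → roll 11 (new)  [load 140/300]
  110 → roll 9  [load 300/300]
  100 → roll 10  [load 270/300]
11 paper rolls opened.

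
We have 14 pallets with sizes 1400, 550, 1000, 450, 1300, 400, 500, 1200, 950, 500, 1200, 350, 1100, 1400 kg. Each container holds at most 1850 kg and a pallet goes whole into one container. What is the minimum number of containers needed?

Total = 1400 + 1400 + 1300 + 1200 + 1200 + 1100 + 1000 + 950 + 550 + 500 + 500 + 450 + 400 + 350 = 12300 kg.
Lower bound: ⌈12300/1850⌉ = 7 containers.
Also, 8 pallets each exceed 925 kg, and no two of those can share a container, so at least 8 containers are needed.
A packing using 8 containers:
  container 1: 1400 + 450 = 1850
  container 2: 1400 + 400 = 1800
  container 3: 1300 + 550 = 1850
  container 4: 1200 + 500 = 1700
  container 5: 1200 + 500 = 1700
  container 6: 1100 + 350 = 1450
  container 7: 1000 = 1000
  container 8: 950 = 950
This matches the lower bound, so 8 is optimal.

8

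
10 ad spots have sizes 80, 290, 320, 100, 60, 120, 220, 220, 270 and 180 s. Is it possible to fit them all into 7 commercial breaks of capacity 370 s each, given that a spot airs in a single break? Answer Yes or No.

Yes

A valid assignment using 6 commercial breaks:
  break 1: 320 = 320
  break 2: 290 + 80 = 370
  break 3: 270 + 100 = 370
  break 4: 220 + 120 = 340
  break 5: 220 + 60 = 280
  break 6: 180 = 180
That uses only 6 ≤ 7, so 7 commercial breaks are enough.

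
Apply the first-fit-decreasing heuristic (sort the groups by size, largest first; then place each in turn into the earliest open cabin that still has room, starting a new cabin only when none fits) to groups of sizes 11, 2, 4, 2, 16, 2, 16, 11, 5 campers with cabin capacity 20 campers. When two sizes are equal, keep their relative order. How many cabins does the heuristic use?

Sorted descending: 16, 16, 11, 11, 5, 4, 2, 2, 2.
  16 → cabin 1 (new)  [load 16/20]
  16 → cabin 2 (new)  [load 16/20]
  11 → cabin 3 (new)  [load 11/20]
  11 → cabin 4 (new)  [load 11/20]
  5 → cabin 3  [load 16/20]
  4 → cabin 1  [load 20/20]
  2 → cabin 2  [load 18/20]
  2 → cabin 2  [load 20/20]
  2 → cabin 3  [load 18/20]
4 cabins opened.

4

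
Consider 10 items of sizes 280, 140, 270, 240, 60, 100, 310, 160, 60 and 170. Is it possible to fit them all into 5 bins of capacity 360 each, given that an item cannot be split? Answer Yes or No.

Total = 1790; ⌈1790/360⌉ = 5.
The bound of 5 does not rule out 5, but exhaustive search shows no assignment into 5 bins of capacity 360 exists — the minimum is 6.

No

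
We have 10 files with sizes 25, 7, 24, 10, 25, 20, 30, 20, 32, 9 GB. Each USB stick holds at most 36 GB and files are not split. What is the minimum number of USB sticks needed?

7

Total = 32 + 30 + 25 + 25 + 24 + 20 + 20 + 10 + 9 + 7 = 202 GB.
Lower bound: ⌈202/36⌉ = 6 USB sticks.
Also, 7 files each exceed 18 GB, and no two of those can share a USB stick, so at least 7 USB sticks are needed.
A packing using 7 USB sticks:
  USB stick 1: 32 = 32
  USB stick 2: 30 = 30
  USB stick 3: 25 + 10 = 35
  USB stick 4: 25 + 9 = 34
  USB stick 5: 24 + 7 = 31
  USB stick 6: 20 = 20
  USB stick 7: 20 = 20
This matches the lower bound, so 7 is optimal.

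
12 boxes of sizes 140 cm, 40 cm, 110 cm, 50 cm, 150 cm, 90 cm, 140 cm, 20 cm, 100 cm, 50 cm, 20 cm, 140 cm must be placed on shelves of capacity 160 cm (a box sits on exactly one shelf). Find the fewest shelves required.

Total = 150 + 140 + 140 + 140 + 110 + 100 + 90 + 50 + 50 + 40 + 20 + 20 = 1050 cm.
Lower bound: ⌈1050/160⌉ = 7 shelves.
A packing using 7 shelves:
  shelf 1: 150 = 150
  shelf 2: 140 + 20 = 160
  shelf 3: 140 + 20 = 160
  shelf 4: 140 = 140
  shelf 5: 110 + 50 = 160
  shelf 6: 100 + 50 = 150
  shelf 7: 90 + 40 = 130
This matches the lower bound, so 7 is optimal.

7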